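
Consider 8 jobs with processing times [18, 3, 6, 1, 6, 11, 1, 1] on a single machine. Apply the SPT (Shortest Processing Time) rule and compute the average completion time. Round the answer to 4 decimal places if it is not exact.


Sort jobs by processing time (SPT order): [1, 1, 1, 3, 6, 6, 11, 18]
Compute completion times sequentially:
  Job 1: processing = 1, completes at 1
  Job 2: processing = 1, completes at 2
  Job 3: processing = 1, completes at 3
  Job 4: processing = 3, completes at 6
  Job 5: processing = 6, completes at 12
  Job 6: processing = 6, completes at 18
  Job 7: processing = 11, completes at 29
  Job 8: processing = 18, completes at 47
Sum of completion times = 118
Average completion time = 118/8 = 14.75

14.75


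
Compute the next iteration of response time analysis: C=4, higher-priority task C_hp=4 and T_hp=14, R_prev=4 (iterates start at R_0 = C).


R_next = C + ceil(R_prev / T_hp) * C_hp
ceil(4 / 14) = ceil(0.2857) = 1
Interference = 1 * 4 = 4
R_next = 4 + 4 = 8

8


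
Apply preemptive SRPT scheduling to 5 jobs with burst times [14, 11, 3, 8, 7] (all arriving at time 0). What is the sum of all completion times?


Since all jobs arrive at t=0, SRPT equals SPT ordering.
SPT order: [3, 7, 8, 11, 14]
Completion times:
  Job 1: p=3, C=3
  Job 2: p=7, C=10
  Job 3: p=8, C=18
  Job 4: p=11, C=29
  Job 5: p=14, C=43
Total completion time = 3 + 10 + 18 + 29 + 43 = 103

103


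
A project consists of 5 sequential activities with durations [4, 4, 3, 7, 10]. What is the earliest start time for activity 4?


Activity 4 starts after activities 1 through 3 complete.
Predecessor durations: [4, 4, 3]
ES = 4 + 4 + 3 = 11

11


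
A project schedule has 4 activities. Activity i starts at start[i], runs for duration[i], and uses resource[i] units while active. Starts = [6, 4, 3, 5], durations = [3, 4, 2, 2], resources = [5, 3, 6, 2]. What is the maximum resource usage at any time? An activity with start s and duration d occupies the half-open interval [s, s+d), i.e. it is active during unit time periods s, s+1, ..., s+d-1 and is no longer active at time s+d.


Each activity i is active on [start_i, start_i + duration_i).
Compute total resource usage per time slot:
  t=0: active resources = [], total = 0
  t=1: active resources = [], total = 0
  t=2: active resources = [], total = 0
  t=3: active resources = [6], total = 6
  t=4: active resources = [3, 6], total = 9
  t=5: active resources = [3, 2], total = 5
  t=6: active resources = [5, 3, 2], total = 10
  t=7: active resources = [5, 3], total = 8
  t=8: active resources = [5], total = 5
Peak resource demand = 10

10


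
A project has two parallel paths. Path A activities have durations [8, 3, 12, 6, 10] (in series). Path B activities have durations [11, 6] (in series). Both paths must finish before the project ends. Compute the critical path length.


Path A total = 8 + 3 + 12 + 6 + 10 = 39
Path B total = 11 + 6 = 17
Critical path = longest path = max(39, 17) = 39

39


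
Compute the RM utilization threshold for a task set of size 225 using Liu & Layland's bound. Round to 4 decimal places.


Compute 2^(1/225) = 1.0030854042
Subtract 1: 1.0030854042 - 1 = 0.0030854042
Multiply by n: 225 * 0.0030854042 = 0.6942159450
Round to 4 dp: 0.6942

0.6942


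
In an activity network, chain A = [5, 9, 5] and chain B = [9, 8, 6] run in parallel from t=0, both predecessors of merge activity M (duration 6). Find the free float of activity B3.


ES(B3) = sum of predecessors on chain B = 17
EF(B3) = ES + duration = 17 + 6 = 23
Successor of B3 is M. ES(M) = max(sum(A), sum(B)) = max(19, 23) = 23
Free float = ES(successor) - EF(current) = 23 - 23 = 0

0


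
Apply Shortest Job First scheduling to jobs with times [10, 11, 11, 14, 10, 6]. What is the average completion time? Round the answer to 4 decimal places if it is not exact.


SJF order (ascending): [6, 10, 10, 11, 11, 14]
Completion times:
  Job 1: burst=6, C=6
  Job 2: burst=10, C=16
  Job 3: burst=10, C=26
  Job 4: burst=11, C=37
  Job 5: burst=11, C=48
  Job 6: burst=14, C=62
Average completion = 195/6 = 32.5

32.5


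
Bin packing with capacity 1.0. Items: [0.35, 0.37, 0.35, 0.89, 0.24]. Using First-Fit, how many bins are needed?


Place items sequentially using First-Fit:
  Item 0.35 -> new Bin 1
  Item 0.37 -> Bin 1 (now 0.72)
  Item 0.35 -> new Bin 2
  Item 0.89 -> new Bin 3
  Item 0.24 -> Bin 1 (now 0.96)
Total bins used = 3

3


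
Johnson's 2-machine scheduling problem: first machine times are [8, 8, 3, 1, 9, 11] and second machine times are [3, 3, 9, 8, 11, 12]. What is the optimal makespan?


Apply Johnson's rule:
  Group 1 (a <= b): [(4, 1, 8), (3, 3, 9), (5, 9, 11), (6, 11, 12)]
  Group 2 (a > b): [(1, 8, 3), (2, 8, 3)]
Optimal job order: [4, 3, 5, 6, 1, 2]
Schedule:
  Job 4: M1 done at 1, M2 done at 9
  Job 3: M1 done at 4, M2 done at 18
  Job 5: M1 done at 13, M2 done at 29
  Job 6: M1 done at 24, M2 done at 41
  Job 1: M1 done at 32, M2 done at 44
  Job 2: M1 done at 40, M2 done at 47
Makespan = 47

47


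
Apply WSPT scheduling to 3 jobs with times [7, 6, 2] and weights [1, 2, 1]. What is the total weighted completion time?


Compute p/w ratios and sort ascending (WSPT): [(2, 1), (6, 2), (7, 1)]
Compute weighted completion times:
  Job (p=2,w=1): C=2, w*C=1*2=2
  Job (p=6,w=2): C=8, w*C=2*8=16
  Job (p=7,w=1): C=15, w*C=1*15=15
Total weighted completion time = 33

33


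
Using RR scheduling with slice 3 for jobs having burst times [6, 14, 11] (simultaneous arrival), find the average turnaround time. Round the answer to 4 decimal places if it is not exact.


Time quantum = 3
Execution trace:
  J1 runs 3 units, time = 3
  J2 runs 3 units, time = 6
  J3 runs 3 units, time = 9
  J1 runs 3 units, time = 12
  J2 runs 3 units, time = 15
  J3 runs 3 units, time = 18
  J2 runs 3 units, time = 21
  J3 runs 3 units, time = 24
  J2 runs 3 units, time = 27
  J3 runs 2 units, time = 29
  J2 runs 2 units, time = 31
Finish times: [12, 31, 29]
Average turnaround = 72/3 = 24.0

24.0


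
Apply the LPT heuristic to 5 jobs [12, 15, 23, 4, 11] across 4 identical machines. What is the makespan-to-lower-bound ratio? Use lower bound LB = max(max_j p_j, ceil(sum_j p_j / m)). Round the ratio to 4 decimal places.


LPT order: [23, 15, 12, 11, 4]
Machine loads after assignment: [23, 15, 12, 15]
LPT makespan = 23
Lower bound = max(max_job, ceil(total/4)) = max(23, 17) = 23
Ratio = 23 / 23 = 1.0

1.0


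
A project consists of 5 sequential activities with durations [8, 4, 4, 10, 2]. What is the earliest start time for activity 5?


Activity 5 starts after activities 1 through 4 complete.
Predecessor durations: [8, 4, 4, 10]
ES = 8 + 4 + 4 + 10 = 26

26


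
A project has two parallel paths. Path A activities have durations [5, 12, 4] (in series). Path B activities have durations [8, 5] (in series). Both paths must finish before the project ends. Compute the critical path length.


Path A total = 5 + 12 + 4 = 21
Path B total = 8 + 5 = 13
Critical path = longest path = max(21, 13) = 21

21


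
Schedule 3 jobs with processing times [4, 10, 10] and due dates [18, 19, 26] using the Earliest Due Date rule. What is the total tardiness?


Sort by due date (EDD order): [(4, 18), (10, 19), (10, 26)]
Compute completion times and tardiness:
  Job 1: p=4, d=18, C=4, tardiness=max(0,4-18)=0
  Job 2: p=10, d=19, C=14, tardiness=max(0,14-19)=0
  Job 3: p=10, d=26, C=24, tardiness=max(0,24-26)=0
Total tardiness = 0

0


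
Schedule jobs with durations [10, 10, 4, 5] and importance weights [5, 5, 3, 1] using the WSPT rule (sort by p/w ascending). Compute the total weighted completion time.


Compute p/w ratios and sort ascending (WSPT): [(4, 3), (10, 5), (10, 5), (5, 1)]
Compute weighted completion times:
  Job (p=4,w=3): C=4, w*C=3*4=12
  Job (p=10,w=5): C=14, w*C=5*14=70
  Job (p=10,w=5): C=24, w*C=5*24=120
  Job (p=5,w=1): C=29, w*C=1*29=29
Total weighted completion time = 231

231


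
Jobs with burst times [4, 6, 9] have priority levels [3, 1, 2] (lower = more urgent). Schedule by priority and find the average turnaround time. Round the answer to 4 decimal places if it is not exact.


Sort by priority (ascending = highest first):
Order: [(1, 6), (2, 9), (3, 4)]
Completion times:
  Priority 1, burst=6, C=6
  Priority 2, burst=9, C=15
  Priority 3, burst=4, C=19
Average turnaround = 40/3 = 13.3333

13.3333


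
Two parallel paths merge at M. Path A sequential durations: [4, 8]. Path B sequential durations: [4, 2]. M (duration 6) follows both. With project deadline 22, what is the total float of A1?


Forward pass: ES(A1) = sum of predecessors on chain A = 0
EF = ES + duration = 0 + 4 = 4
Backward pass: LF(M) = deadline = 22; LS(M) = 22 - 6 = 16
LF(A1) = LS(M) - sum(successors on chain A) = 16 - 8 = 8
LS = LF - duration = 8 - 4 = 4
Total float = LS - ES = 4 - 0 = 4

4


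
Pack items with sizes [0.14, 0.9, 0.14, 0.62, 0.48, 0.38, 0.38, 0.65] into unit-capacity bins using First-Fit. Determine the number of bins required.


Place items sequentially using First-Fit:
  Item 0.14 -> new Bin 1
  Item 0.9 -> new Bin 2
  Item 0.14 -> Bin 1 (now 0.28)
  Item 0.62 -> Bin 1 (now 0.9)
  Item 0.48 -> new Bin 3
  Item 0.38 -> Bin 3 (now 0.86)
  Item 0.38 -> new Bin 4
  Item 0.65 -> new Bin 5
Total bins used = 5

5


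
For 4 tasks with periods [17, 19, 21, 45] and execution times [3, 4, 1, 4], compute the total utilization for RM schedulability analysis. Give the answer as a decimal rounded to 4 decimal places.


Compute individual utilizations (exact fractions):
  Task 1: C/T = 3/17 (approx. 0.1765)
  Task 2: C/T = 4/19 (approx. 0.2105)
  Task 3: C/T = 1/21 (approx. 0.0476)
  Task 4: C/T = 4/45 (approx. 0.0889)
Total utilization U = 3/17 + 4/19 + 1/21 + 4/45 = 53264/101745
Rounded to 4 decimal places: U = 0.5235
RM (Liu & Layland) bound for 4 tasks = 0.756828; compare with U = 53264/101745 (approx. 0.523505)
U <= bound, so schedulable by RM sufficient condition.

0.5235


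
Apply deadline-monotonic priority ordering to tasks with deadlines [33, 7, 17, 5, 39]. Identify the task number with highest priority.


Sort tasks by relative deadline (ascending):
  Task 4: deadline = 5
  Task 2: deadline = 7
  Task 3: deadline = 17
  Task 1: deadline = 33
  Task 5: deadline = 39
Priority order (highest first): [4, 2, 3, 1, 5]
Highest priority task = 4

4


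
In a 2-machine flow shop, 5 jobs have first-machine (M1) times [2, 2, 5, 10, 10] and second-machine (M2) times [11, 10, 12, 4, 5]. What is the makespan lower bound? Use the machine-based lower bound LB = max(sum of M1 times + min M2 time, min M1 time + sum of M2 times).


LB1 = sum(M1 times) + min(M2 times) = 29 + 4 = 33
LB2 = min(M1 times) + sum(M2 times) = 2 + 42 = 44
Lower bound = max(LB1, LB2) = max(33, 44) = 44

44


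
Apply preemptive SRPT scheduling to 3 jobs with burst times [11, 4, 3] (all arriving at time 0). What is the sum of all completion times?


Since all jobs arrive at t=0, SRPT equals SPT ordering.
SPT order: [3, 4, 11]
Completion times:
  Job 1: p=3, C=3
  Job 2: p=4, C=7
  Job 3: p=11, C=18
Total completion time = 3 + 7 + 18 = 28

28


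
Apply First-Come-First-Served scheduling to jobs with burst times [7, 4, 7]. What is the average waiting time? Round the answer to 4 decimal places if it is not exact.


FCFS order (as given): [7, 4, 7]
Waiting times:
  Job 1: wait = 0
  Job 2: wait = 7
  Job 3: wait = 11
Sum of waiting times = 18
Average waiting time = 18/3 = 6.0

6.0


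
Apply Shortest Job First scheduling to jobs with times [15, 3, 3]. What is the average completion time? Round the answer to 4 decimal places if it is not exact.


SJF order (ascending): [3, 3, 15]
Completion times:
  Job 1: burst=3, C=3
  Job 2: burst=3, C=6
  Job 3: burst=15, C=21
Average completion = 30/3 = 10.0

10.0


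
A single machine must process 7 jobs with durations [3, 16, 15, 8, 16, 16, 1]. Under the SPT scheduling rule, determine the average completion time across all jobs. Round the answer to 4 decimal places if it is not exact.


Sort jobs by processing time (SPT order): [1, 3, 8, 15, 16, 16, 16]
Compute completion times sequentially:
  Job 1: processing = 1, completes at 1
  Job 2: processing = 3, completes at 4
  Job 3: processing = 8, completes at 12
  Job 4: processing = 15, completes at 27
  Job 5: processing = 16, completes at 43
  Job 6: processing = 16, completes at 59
  Job 7: processing = 16, completes at 75
Sum of completion times = 221
Average completion time = 221/7 = 31.5714

31.5714


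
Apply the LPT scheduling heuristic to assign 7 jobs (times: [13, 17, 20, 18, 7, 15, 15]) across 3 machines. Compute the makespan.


Sort jobs in decreasing order (LPT): [20, 18, 17, 15, 15, 13, 7]
Assign each job to the least loaded machine:
  Machine 1: jobs [20, 13], load = 33
  Machine 2: jobs [18, 15], load = 33
  Machine 3: jobs [17, 15, 7], load = 39
Makespan = max load = 39

39


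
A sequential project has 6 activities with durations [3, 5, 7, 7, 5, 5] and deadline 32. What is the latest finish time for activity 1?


LF(activity 1) = deadline - sum of successor durations
Successors: activities 2 through 6 with durations [5, 7, 7, 5, 5]
Sum of successor durations = 29
LF = 32 - 29 = 3

3


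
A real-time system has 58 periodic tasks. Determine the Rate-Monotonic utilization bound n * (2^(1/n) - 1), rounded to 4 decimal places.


Compute 2^(1/58) = 1.0120225098
Subtract 1: 1.0120225098 - 1 = 0.0120225098
Multiply by n: 58 * 0.0120225098 = 0.6973055684
Round to 4 dp: 0.6973

0.6973


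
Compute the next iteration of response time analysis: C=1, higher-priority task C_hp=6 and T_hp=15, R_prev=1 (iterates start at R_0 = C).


R_next = C + ceil(R_prev / T_hp) * C_hp
ceil(1 / 15) = ceil(0.0667) = 1
Interference = 1 * 6 = 6
R_next = 1 + 6 = 7

7


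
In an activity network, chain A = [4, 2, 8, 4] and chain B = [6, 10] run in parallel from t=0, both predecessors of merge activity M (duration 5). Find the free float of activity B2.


ES(B2) = sum of predecessors on chain B = 6
EF(B2) = ES + duration = 6 + 10 = 16
Successor of B2 is M. ES(M) = max(sum(A), sum(B)) = max(18, 16) = 18
Free float = ES(successor) - EF(current) = 18 - 16 = 2

2


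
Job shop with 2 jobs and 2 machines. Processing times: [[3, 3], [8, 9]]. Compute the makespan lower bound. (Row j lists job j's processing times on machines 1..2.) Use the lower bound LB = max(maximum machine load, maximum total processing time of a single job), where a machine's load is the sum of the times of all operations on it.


Machine loads:
  Machine 1: 3 + 8 = 11
  Machine 2: 3 + 9 = 12
Max machine load = 12
Job totals:
  Job 1: 6
  Job 2: 17
Max job total = 17
Lower bound = max(12, 17) = 17

17


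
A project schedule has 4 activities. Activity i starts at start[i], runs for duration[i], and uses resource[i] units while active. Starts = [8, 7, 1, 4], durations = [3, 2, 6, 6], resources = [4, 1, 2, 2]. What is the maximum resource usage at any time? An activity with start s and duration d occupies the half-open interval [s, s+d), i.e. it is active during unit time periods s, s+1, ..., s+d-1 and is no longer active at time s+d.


Each activity i is active on [start_i, start_i + duration_i).
Compute total resource usage per time slot:
  t=0: active resources = [], total = 0
  t=1: active resources = [2], total = 2
  t=2: active resources = [2], total = 2
  t=3: active resources = [2], total = 2
  t=4: active resources = [2, 2], total = 4
  t=5: active resources = [2, 2], total = 4
  t=6: active resources = [2, 2], total = 4
  t=7: active resources = [1, 2], total = 3
  t=8: active resources = [4, 1, 2], total = 7
  t=9: active resources = [4, 2], total = 6
  t=10: active resources = [4], total = 4
Peak resource demand = 7

7


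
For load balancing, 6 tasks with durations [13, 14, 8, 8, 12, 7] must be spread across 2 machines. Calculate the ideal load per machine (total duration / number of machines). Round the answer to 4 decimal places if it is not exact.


Total processing time = 13 + 14 + 8 + 8 + 12 + 7 = 62
Number of machines = 2
Ideal balanced load = 62 / 2 = 31.0

31.0


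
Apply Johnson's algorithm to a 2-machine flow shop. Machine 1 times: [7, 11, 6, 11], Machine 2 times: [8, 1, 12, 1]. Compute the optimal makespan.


Apply Johnson's rule:
  Group 1 (a <= b): [(3, 6, 12), (1, 7, 8)]
  Group 2 (a > b): [(2, 11, 1), (4, 11, 1)]
Optimal job order: [3, 1, 2, 4]
Schedule:
  Job 3: M1 done at 6, M2 done at 18
  Job 1: M1 done at 13, M2 done at 26
  Job 2: M1 done at 24, M2 done at 27
  Job 4: M1 done at 35, M2 done at 36
Makespan = 36

36


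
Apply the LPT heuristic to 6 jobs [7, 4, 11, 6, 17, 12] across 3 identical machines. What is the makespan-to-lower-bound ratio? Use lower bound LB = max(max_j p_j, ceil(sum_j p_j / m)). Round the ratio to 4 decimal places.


LPT order: [17, 12, 11, 7, 6, 4]
Machine loads after assignment: [21, 18, 18]
LPT makespan = 21
Lower bound = max(max_job, ceil(total/3)) = max(17, 19) = 19
Ratio = 21 / 19 = 1.1053

1.1053


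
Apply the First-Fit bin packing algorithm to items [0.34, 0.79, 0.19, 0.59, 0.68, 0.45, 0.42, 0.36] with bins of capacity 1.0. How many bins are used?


Place items sequentially using First-Fit:
  Item 0.34 -> new Bin 1
  Item 0.79 -> new Bin 2
  Item 0.19 -> Bin 1 (now 0.53)
  Item 0.59 -> new Bin 3
  Item 0.68 -> new Bin 4
  Item 0.45 -> Bin 1 (now 0.98)
  Item 0.42 -> new Bin 5
  Item 0.36 -> Bin 3 (now 0.95)
Total bins used = 5

5


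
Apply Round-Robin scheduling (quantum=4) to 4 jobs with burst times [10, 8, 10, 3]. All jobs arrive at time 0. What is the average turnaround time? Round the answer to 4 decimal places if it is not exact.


Time quantum = 4
Execution trace:
  J1 runs 4 units, time = 4
  J2 runs 4 units, time = 8
  J3 runs 4 units, time = 12
  J4 runs 3 units, time = 15
  J1 runs 4 units, time = 19
  J2 runs 4 units, time = 23
  J3 runs 4 units, time = 27
  J1 runs 2 units, time = 29
  J3 runs 2 units, time = 31
Finish times: [29, 23, 31, 15]
Average turnaround = 98/4 = 24.5

24.5


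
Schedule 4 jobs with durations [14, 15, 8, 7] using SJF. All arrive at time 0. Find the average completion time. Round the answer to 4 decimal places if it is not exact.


SJF order (ascending): [7, 8, 14, 15]
Completion times:
  Job 1: burst=7, C=7
  Job 2: burst=8, C=15
  Job 3: burst=14, C=29
  Job 4: burst=15, C=44
Average completion = 95/4 = 23.75

23.75


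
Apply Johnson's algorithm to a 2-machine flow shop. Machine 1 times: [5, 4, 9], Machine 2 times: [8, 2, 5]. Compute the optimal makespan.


Apply Johnson's rule:
  Group 1 (a <= b): [(1, 5, 8)]
  Group 2 (a > b): [(3, 9, 5), (2, 4, 2)]
Optimal job order: [1, 3, 2]
Schedule:
  Job 1: M1 done at 5, M2 done at 13
  Job 3: M1 done at 14, M2 done at 19
  Job 2: M1 done at 18, M2 done at 21
Makespan = 21

21


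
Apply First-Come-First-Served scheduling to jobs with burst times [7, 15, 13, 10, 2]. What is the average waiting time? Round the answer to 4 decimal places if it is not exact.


FCFS order (as given): [7, 15, 13, 10, 2]
Waiting times:
  Job 1: wait = 0
  Job 2: wait = 7
  Job 3: wait = 22
  Job 4: wait = 35
  Job 5: wait = 45
Sum of waiting times = 109
Average waiting time = 109/5 = 21.8

21.8


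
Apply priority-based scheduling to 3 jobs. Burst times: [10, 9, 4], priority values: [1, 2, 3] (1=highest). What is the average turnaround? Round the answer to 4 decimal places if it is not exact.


Sort by priority (ascending = highest first):
Order: [(1, 10), (2, 9), (3, 4)]
Completion times:
  Priority 1, burst=10, C=10
  Priority 2, burst=9, C=19
  Priority 3, burst=4, C=23
Average turnaround = 52/3 = 17.3333

17.3333


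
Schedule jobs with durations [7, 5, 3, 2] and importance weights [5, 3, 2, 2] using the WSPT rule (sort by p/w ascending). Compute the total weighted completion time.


Compute p/w ratios and sort ascending (WSPT): [(2, 2), (7, 5), (3, 2), (5, 3)]
Compute weighted completion times:
  Job (p=2,w=2): C=2, w*C=2*2=4
  Job (p=7,w=5): C=9, w*C=5*9=45
  Job (p=3,w=2): C=12, w*C=2*12=24
  Job (p=5,w=3): C=17, w*C=3*17=51
Total weighted completion time = 124

124


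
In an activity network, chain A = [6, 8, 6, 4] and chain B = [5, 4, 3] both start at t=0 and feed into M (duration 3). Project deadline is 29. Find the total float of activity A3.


Forward pass: ES(A3) = sum of predecessors on chain A = 14
EF = ES + duration = 14 + 6 = 20
Backward pass: LF(M) = deadline = 29; LS(M) = 29 - 3 = 26
LF(A3) = LS(M) - sum(successors on chain A) = 26 - 4 = 22
LS = LF - duration = 22 - 6 = 16
Total float = LS - ES = 16 - 14 = 2

2


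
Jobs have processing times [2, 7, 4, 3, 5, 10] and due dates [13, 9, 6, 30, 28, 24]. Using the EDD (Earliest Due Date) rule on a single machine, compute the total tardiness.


Sort by due date (EDD order): [(4, 6), (7, 9), (2, 13), (10, 24), (5, 28), (3, 30)]
Compute completion times and tardiness:
  Job 1: p=4, d=6, C=4, tardiness=max(0,4-6)=0
  Job 2: p=7, d=9, C=11, tardiness=max(0,11-9)=2
  Job 3: p=2, d=13, C=13, tardiness=max(0,13-13)=0
  Job 4: p=10, d=24, C=23, tardiness=max(0,23-24)=0
  Job 5: p=5, d=28, C=28, tardiness=max(0,28-28)=0
  Job 6: p=3, d=30, C=31, tardiness=max(0,31-30)=1
Total tardiness = 3

3


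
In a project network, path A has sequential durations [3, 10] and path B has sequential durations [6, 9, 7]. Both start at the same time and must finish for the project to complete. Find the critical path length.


Path A total = 3 + 10 = 13
Path B total = 6 + 9 + 7 = 22
Critical path = longest path = max(13, 22) = 22

22


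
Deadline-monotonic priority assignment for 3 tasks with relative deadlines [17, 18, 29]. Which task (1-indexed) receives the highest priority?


Sort tasks by relative deadline (ascending):
  Task 1: deadline = 17
  Task 2: deadline = 18
  Task 3: deadline = 29
Priority order (highest first): [1, 2, 3]
Highest priority task = 1

1


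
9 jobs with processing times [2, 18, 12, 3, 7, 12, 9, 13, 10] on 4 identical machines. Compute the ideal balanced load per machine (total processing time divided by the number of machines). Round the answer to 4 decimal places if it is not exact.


Total processing time = 2 + 18 + 12 + 3 + 7 + 12 + 9 + 13 + 10 = 86
Number of machines = 4
Ideal balanced load = 86 / 4 = 21.5

21.5


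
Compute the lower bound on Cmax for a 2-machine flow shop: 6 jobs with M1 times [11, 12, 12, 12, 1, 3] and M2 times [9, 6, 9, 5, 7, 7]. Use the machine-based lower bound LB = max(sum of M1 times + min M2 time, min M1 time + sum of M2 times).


LB1 = sum(M1 times) + min(M2 times) = 51 + 5 = 56
LB2 = min(M1 times) + sum(M2 times) = 1 + 43 = 44
Lower bound = max(LB1, LB2) = max(56, 44) = 56

56


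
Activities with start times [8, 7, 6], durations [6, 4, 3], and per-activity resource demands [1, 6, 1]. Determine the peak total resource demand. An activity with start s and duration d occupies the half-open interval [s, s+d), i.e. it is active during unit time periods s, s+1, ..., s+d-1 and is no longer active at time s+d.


Each activity i is active on [start_i, start_i + duration_i).
Compute total resource usage per time slot:
  t=0: active resources = [], total = 0
  t=1: active resources = [], total = 0
  t=2: active resources = [], total = 0
  t=3: active resources = [], total = 0
  t=4: active resources = [], total = 0
  t=5: active resources = [], total = 0
  t=6: active resources = [1], total = 1
  t=7: active resources = [6, 1], total = 7
  t=8: active resources = [1, 6, 1], total = 8
  t=9: active resources = [1, 6], total = 7
  t=10: active resources = [1, 6], total = 7
  t=11: active resources = [1], total = 1
  t=12: active resources = [1], total = 1
  t=13: active resources = [1], total = 1
Peak resource demand = 8

8


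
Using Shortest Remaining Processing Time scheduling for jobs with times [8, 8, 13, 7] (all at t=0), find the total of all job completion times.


Since all jobs arrive at t=0, SRPT equals SPT ordering.
SPT order: [7, 8, 8, 13]
Completion times:
  Job 1: p=7, C=7
  Job 2: p=8, C=15
  Job 3: p=8, C=23
  Job 4: p=13, C=36
Total completion time = 7 + 15 + 23 + 36 = 81

81


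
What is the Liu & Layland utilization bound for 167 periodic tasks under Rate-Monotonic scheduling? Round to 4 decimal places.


Compute 2^(1/167) = 1.0041592075
Subtract 1: 1.0041592075 - 1 = 0.0041592075
Multiply by n: 167 * 0.0041592075 = 0.6945876525
Round to 4 dp: 0.6946

0.6946


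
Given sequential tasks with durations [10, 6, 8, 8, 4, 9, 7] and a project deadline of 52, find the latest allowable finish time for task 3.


LF(activity 3) = deadline - sum of successor durations
Successors: activities 4 through 7 with durations [8, 4, 9, 7]
Sum of successor durations = 28
LF = 52 - 28 = 24

24


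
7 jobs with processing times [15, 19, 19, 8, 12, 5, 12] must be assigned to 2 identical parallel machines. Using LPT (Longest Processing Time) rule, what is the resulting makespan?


Sort jobs in decreasing order (LPT): [19, 19, 15, 12, 12, 8, 5]
Assign each job to the least loaded machine:
  Machine 1: jobs [19, 15, 8, 5], load = 47
  Machine 2: jobs [19, 12, 12], load = 43
Makespan = max load = 47

47


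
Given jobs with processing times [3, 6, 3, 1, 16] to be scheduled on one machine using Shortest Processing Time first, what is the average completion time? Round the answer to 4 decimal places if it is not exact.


Sort jobs by processing time (SPT order): [1, 3, 3, 6, 16]
Compute completion times sequentially:
  Job 1: processing = 1, completes at 1
  Job 2: processing = 3, completes at 4
  Job 3: processing = 3, completes at 7
  Job 4: processing = 6, completes at 13
  Job 5: processing = 16, completes at 29
Sum of completion times = 54
Average completion time = 54/5 = 10.8

10.8


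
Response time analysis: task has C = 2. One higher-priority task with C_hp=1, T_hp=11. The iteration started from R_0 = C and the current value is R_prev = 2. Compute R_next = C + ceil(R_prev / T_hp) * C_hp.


R_next = C + ceil(R_prev / T_hp) * C_hp
ceil(2 / 11) = ceil(0.1818) = 1
Interference = 1 * 1 = 1
R_next = 2 + 1 = 3

3


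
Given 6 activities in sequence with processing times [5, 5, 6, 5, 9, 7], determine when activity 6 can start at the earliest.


Activity 6 starts after activities 1 through 5 complete.
Predecessor durations: [5, 5, 6, 5, 9]
ES = 5 + 5 + 6 + 5 + 9 = 30

30


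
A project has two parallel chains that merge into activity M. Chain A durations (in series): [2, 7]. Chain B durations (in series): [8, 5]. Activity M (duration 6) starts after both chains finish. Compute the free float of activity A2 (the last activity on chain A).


ES(A2) = sum of predecessors on chain A = 2
EF(A2) = ES + duration = 2 + 7 = 9
Successor of A2 is M. ES(M) = max(sum(A), sum(B)) = max(9, 13) = 13
Free float = ES(successor) - EF(current) = 13 - 9 = 4

4


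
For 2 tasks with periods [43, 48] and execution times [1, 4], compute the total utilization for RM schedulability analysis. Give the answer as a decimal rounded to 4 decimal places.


Compute individual utilizations (exact fractions):
  Task 1: C/T = 1/43 (approx. 0.0233)
  Task 2: C/T = 4/48 = 1/12 (approx. 0.0833)
Total utilization U = 1/43 + 1/12 = 55/516
Rounded to 4 decimal places: U = 0.1066
RM (Liu & Layland) bound for 2 tasks = 0.828427; compare with U = 55/516 (approx. 0.106589)
U <= bound, so schedulable by RM sufficient condition.

0.1066


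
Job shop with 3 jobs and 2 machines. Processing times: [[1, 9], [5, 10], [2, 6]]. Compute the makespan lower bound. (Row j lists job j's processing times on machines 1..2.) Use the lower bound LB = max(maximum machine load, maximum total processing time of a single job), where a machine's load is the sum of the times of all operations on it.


Machine loads:
  Machine 1: 1 + 5 + 2 = 8
  Machine 2: 9 + 10 + 6 = 25
Max machine load = 25
Job totals:
  Job 1: 10
  Job 2: 15
  Job 3: 8
Max job total = 15
Lower bound = max(25, 15) = 25

25


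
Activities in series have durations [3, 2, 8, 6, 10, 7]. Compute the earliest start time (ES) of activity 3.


Activity 3 starts after activities 1 through 2 complete.
Predecessor durations: [3, 2]
ES = 3 + 2 = 5

5


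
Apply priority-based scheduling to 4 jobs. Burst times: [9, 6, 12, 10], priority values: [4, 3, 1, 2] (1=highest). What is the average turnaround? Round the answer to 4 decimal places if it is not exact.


Sort by priority (ascending = highest first):
Order: [(1, 12), (2, 10), (3, 6), (4, 9)]
Completion times:
  Priority 1, burst=12, C=12
  Priority 2, burst=10, C=22
  Priority 3, burst=6, C=28
  Priority 4, burst=9, C=37
Average turnaround = 99/4 = 24.75

24.75


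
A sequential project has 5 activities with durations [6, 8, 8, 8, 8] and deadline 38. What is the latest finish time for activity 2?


LF(activity 2) = deadline - sum of successor durations
Successors: activities 3 through 5 with durations [8, 8, 8]
Sum of successor durations = 24
LF = 38 - 24 = 14

14


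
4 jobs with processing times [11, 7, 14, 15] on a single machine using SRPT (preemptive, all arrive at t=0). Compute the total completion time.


Since all jobs arrive at t=0, SRPT equals SPT ordering.
SPT order: [7, 11, 14, 15]
Completion times:
  Job 1: p=7, C=7
  Job 2: p=11, C=18
  Job 3: p=14, C=32
  Job 4: p=15, C=47
Total completion time = 7 + 18 + 32 + 47 = 104

104


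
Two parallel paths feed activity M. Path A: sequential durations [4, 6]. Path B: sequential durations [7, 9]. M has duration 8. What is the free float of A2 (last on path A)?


ES(A2) = sum of predecessors on chain A = 4
EF(A2) = ES + duration = 4 + 6 = 10
Successor of A2 is M. ES(M) = max(sum(A), sum(B)) = max(10, 16) = 16
Free float = ES(successor) - EF(current) = 16 - 10 = 6

6


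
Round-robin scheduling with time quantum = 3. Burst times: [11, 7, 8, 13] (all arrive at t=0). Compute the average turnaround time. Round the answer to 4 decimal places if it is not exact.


Time quantum = 3
Execution trace:
  J1 runs 3 units, time = 3
  J2 runs 3 units, time = 6
  J3 runs 3 units, time = 9
  J4 runs 3 units, time = 12
  J1 runs 3 units, time = 15
  J2 runs 3 units, time = 18
  J3 runs 3 units, time = 21
  J4 runs 3 units, time = 24
  J1 runs 3 units, time = 27
  J2 runs 1 units, time = 28
  J3 runs 2 units, time = 30
  J4 runs 3 units, time = 33
  J1 runs 2 units, time = 35
  J4 runs 3 units, time = 38
  J4 runs 1 units, time = 39
Finish times: [35, 28, 30, 39]
Average turnaround = 132/4 = 33.0

33.0


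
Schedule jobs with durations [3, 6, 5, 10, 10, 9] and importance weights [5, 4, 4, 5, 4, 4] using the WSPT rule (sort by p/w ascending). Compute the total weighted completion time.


Compute p/w ratios and sort ascending (WSPT): [(3, 5), (5, 4), (6, 4), (10, 5), (9, 4), (10, 4)]
Compute weighted completion times:
  Job (p=3,w=5): C=3, w*C=5*3=15
  Job (p=5,w=4): C=8, w*C=4*8=32
  Job (p=6,w=4): C=14, w*C=4*14=56
  Job (p=10,w=5): C=24, w*C=5*24=120
  Job (p=9,w=4): C=33, w*C=4*33=132
  Job (p=10,w=4): C=43, w*C=4*43=172
Total weighted completion time = 527

527


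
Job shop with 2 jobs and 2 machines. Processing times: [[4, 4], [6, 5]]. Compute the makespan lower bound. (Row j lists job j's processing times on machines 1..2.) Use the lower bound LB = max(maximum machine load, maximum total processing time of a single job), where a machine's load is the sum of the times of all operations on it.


Machine loads:
  Machine 1: 4 + 6 = 10
  Machine 2: 4 + 5 = 9
Max machine load = 10
Job totals:
  Job 1: 8
  Job 2: 11
Max job total = 11
Lower bound = max(10, 11) = 11

11


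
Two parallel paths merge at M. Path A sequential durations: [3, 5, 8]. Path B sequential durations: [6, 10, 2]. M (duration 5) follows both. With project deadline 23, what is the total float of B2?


Forward pass: ES(B2) = sum of predecessors on chain B = 6
EF = ES + duration = 6 + 10 = 16
Backward pass: LF(M) = deadline = 23; LS(M) = 23 - 5 = 18
LF(B2) = LS(M) - sum(successors on chain B) = 18 - 2 = 16
LS = LF - duration = 16 - 10 = 6
Total float = LS - ES = 6 - 6 = 0

0


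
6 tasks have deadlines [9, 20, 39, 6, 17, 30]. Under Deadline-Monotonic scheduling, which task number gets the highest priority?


Sort tasks by relative deadline (ascending):
  Task 4: deadline = 6
  Task 1: deadline = 9
  Task 5: deadline = 17
  Task 2: deadline = 20
  Task 6: deadline = 30
  Task 3: deadline = 39
Priority order (highest first): [4, 1, 5, 2, 6, 3]
Highest priority task = 4

4


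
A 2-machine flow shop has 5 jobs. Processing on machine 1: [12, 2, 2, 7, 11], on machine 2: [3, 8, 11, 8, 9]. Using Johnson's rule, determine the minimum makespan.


Apply Johnson's rule:
  Group 1 (a <= b): [(2, 2, 8), (3, 2, 11), (4, 7, 8)]
  Group 2 (a > b): [(5, 11, 9), (1, 12, 3)]
Optimal job order: [2, 3, 4, 5, 1]
Schedule:
  Job 2: M1 done at 2, M2 done at 10
  Job 3: M1 done at 4, M2 done at 21
  Job 4: M1 done at 11, M2 done at 29
  Job 5: M1 done at 22, M2 done at 38
  Job 1: M1 done at 34, M2 done at 41
Makespan = 41

41


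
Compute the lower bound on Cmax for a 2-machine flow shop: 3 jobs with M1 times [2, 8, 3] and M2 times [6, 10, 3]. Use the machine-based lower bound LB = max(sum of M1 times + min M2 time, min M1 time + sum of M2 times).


LB1 = sum(M1 times) + min(M2 times) = 13 + 3 = 16
LB2 = min(M1 times) + sum(M2 times) = 2 + 19 = 21
Lower bound = max(LB1, LB2) = max(16, 21) = 21

21


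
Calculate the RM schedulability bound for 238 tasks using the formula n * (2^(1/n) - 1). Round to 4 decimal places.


Compute 2^(1/238) = 1.0029166282
Subtract 1: 1.0029166282 - 1 = 0.0029166282
Multiply by n: 238 * 0.0029166282 = 0.6941575116
Round to 4 dp: 0.6942

0.6942


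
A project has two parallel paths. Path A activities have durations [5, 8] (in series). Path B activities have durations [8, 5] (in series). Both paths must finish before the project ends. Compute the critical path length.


Path A total = 5 + 8 = 13
Path B total = 8 + 5 = 13
Critical path = longest path = max(13, 13) = 13

13


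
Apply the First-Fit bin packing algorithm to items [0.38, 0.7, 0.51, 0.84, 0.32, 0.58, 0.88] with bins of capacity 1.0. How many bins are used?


Place items sequentially using First-Fit:
  Item 0.38 -> new Bin 1
  Item 0.7 -> new Bin 2
  Item 0.51 -> Bin 1 (now 0.89)
  Item 0.84 -> new Bin 3
  Item 0.32 -> new Bin 4
  Item 0.58 -> Bin 4 (now 0.9)
  Item 0.88 -> new Bin 5
Total bins used = 5

5


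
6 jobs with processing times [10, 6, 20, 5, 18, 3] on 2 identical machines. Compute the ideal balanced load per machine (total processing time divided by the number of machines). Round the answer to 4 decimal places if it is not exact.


Total processing time = 10 + 6 + 20 + 5 + 18 + 3 = 62
Number of machines = 2
Ideal balanced load = 62 / 2 = 31.0

31.0


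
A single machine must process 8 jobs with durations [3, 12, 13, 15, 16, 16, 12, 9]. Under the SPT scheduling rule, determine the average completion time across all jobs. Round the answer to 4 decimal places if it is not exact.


Sort jobs by processing time (SPT order): [3, 9, 12, 12, 13, 15, 16, 16]
Compute completion times sequentially:
  Job 1: processing = 3, completes at 3
  Job 2: processing = 9, completes at 12
  Job 3: processing = 12, completes at 24
  Job 4: processing = 12, completes at 36
  Job 5: processing = 13, completes at 49
  Job 6: processing = 15, completes at 64
  Job 7: processing = 16, completes at 80
  Job 8: processing = 16, completes at 96
Sum of completion times = 364
Average completion time = 364/8 = 45.5

45.5


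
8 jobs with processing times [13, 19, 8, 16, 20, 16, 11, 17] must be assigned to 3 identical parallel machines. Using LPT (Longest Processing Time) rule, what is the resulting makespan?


Sort jobs in decreasing order (LPT): [20, 19, 17, 16, 16, 13, 11, 8]
Assign each job to the least loaded machine:
  Machine 1: jobs [20, 13, 11], load = 44
  Machine 2: jobs [19, 16], load = 35
  Machine 3: jobs [17, 16, 8], load = 41
Makespan = max load = 44

44


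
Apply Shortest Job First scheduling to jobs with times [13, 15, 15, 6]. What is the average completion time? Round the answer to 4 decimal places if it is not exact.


SJF order (ascending): [6, 13, 15, 15]
Completion times:
  Job 1: burst=6, C=6
  Job 2: burst=13, C=19
  Job 3: burst=15, C=34
  Job 4: burst=15, C=49
Average completion = 108/4 = 27.0

27.0


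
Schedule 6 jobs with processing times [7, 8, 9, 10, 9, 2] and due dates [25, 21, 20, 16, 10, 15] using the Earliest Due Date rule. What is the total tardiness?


Sort by due date (EDD order): [(9, 10), (2, 15), (10, 16), (9, 20), (8, 21), (7, 25)]
Compute completion times and tardiness:
  Job 1: p=9, d=10, C=9, tardiness=max(0,9-10)=0
  Job 2: p=2, d=15, C=11, tardiness=max(0,11-15)=0
  Job 3: p=10, d=16, C=21, tardiness=max(0,21-16)=5
  Job 4: p=9, d=20, C=30, tardiness=max(0,30-20)=10
  Job 5: p=8, d=21, C=38, tardiness=max(0,38-21)=17
  Job 6: p=7, d=25, C=45, tardiness=max(0,45-25)=20
Total tardiness = 52

52


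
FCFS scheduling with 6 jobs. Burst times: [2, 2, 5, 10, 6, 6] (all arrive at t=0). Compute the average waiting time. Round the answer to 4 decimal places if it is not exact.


FCFS order (as given): [2, 2, 5, 10, 6, 6]
Waiting times:
  Job 1: wait = 0
  Job 2: wait = 2
  Job 3: wait = 4
  Job 4: wait = 9
  Job 5: wait = 19
  Job 6: wait = 25
Sum of waiting times = 59
Average waiting time = 59/6 = 9.8333

9.8333


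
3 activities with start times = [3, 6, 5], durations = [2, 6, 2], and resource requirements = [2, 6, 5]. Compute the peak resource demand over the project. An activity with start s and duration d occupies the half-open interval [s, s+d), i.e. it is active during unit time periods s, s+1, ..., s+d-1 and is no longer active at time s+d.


Each activity i is active on [start_i, start_i + duration_i).
Compute total resource usage per time slot:
  t=0: active resources = [], total = 0
  t=1: active resources = [], total = 0
  t=2: active resources = [], total = 0
  t=3: active resources = [2], total = 2
  t=4: active resources = [2], total = 2
  t=5: active resources = [5], total = 5
  t=6: active resources = [6, 5], total = 11
  t=7: active resources = [6], total = 6
  t=8: active resources = [6], total = 6
  t=9: active resources = [6], total = 6
  t=10: active resources = [6], total = 6
  t=11: active resources = [6], total = 6
Peak resource demand = 11

11


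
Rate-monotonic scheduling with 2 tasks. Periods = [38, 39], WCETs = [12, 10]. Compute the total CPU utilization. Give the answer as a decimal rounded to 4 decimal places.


Compute individual utilizations (exact fractions):
  Task 1: C/T = 12/38 = 6/19 (approx. 0.3158)
  Task 2: C/T = 10/39 (approx. 0.2564)
Total utilization U = 6/19 + 10/39 = 424/741
Rounded to 4 decimal places: U = 0.5722
RM (Liu & Layland) bound for 2 tasks = 0.828427; compare with U = 424/741 (approx. 0.572200)
U <= bound, so schedulable by RM sufficient condition.

0.5722


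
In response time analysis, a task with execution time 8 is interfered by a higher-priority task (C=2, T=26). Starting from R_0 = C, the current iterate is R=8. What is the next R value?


R_next = C + ceil(R_prev / T_hp) * C_hp
ceil(8 / 26) = ceil(0.3077) = 1
Interference = 1 * 2 = 2
R_next = 8 + 2 = 10

10


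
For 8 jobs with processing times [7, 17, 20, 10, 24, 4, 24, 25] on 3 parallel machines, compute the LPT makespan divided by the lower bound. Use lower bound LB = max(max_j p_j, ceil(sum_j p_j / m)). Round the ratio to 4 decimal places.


LPT order: [25, 24, 24, 20, 17, 10, 7, 4]
Machine loads after assignment: [42, 44, 45]
LPT makespan = 45
Lower bound = max(max_job, ceil(total/3)) = max(25, 44) = 44
Ratio = 45 / 44 = 1.0227

1.0227


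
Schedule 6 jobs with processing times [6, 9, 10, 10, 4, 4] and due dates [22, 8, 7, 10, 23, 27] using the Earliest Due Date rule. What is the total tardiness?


Sort by due date (EDD order): [(10, 7), (9, 8), (10, 10), (6, 22), (4, 23), (4, 27)]
Compute completion times and tardiness:
  Job 1: p=10, d=7, C=10, tardiness=max(0,10-7)=3
  Job 2: p=9, d=8, C=19, tardiness=max(0,19-8)=11
  Job 3: p=10, d=10, C=29, tardiness=max(0,29-10)=19
  Job 4: p=6, d=22, C=35, tardiness=max(0,35-22)=13
  Job 5: p=4, d=23, C=39, tardiness=max(0,39-23)=16
  Job 6: p=4, d=27, C=43, tardiness=max(0,43-27)=16
Total tardiness = 78

78
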